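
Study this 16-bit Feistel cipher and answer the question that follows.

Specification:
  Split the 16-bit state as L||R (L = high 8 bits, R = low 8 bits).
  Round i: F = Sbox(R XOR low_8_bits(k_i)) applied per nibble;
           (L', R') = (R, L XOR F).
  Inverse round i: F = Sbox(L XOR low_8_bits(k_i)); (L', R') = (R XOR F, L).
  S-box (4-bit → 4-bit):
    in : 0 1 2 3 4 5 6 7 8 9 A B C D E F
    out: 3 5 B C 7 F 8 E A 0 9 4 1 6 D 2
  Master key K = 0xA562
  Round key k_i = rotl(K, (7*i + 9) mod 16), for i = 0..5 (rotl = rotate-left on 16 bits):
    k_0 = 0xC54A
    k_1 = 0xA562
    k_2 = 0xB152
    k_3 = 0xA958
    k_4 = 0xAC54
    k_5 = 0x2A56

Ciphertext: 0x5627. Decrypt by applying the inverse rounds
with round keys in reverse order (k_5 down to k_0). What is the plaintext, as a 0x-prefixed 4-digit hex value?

0xD495

s_0 = ciphertext = 0x5627
s_1 = InvRound(s_0, k_5) = 0x1456
s_2 = InvRound(s_1, k_4) = 0x2514
s_3 = InvRound(s_2, k_3) = 0xF225
s_4 = InvRound(s_3, k_2) = 0xB6F2
s_5 = InvRound(s_4, k_1) = 0x95B6
s_6 = InvRound(s_5, k_0) = 0xD495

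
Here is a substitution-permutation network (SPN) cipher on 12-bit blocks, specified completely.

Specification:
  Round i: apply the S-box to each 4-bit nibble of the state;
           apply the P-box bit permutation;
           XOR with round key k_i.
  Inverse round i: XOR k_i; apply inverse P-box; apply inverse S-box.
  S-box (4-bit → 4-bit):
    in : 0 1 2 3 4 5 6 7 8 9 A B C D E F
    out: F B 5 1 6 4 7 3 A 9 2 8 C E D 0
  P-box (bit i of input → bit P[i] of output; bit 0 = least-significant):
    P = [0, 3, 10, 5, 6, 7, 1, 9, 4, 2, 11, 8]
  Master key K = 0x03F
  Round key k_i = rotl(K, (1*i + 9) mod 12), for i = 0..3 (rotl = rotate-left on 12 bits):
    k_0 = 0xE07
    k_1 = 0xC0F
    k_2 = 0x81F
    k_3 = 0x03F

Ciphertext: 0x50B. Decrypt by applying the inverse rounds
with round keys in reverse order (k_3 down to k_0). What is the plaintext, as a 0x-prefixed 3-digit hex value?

s_0 = ciphertext = 0x50B
s_1 = InvRound(s_0, k_3) = 0x1FC
s_2 = InvRound(s_1, k_2) = 0xC69
s_3 = InvRound(s_2, k_1) = 0xA2B
s_4 = InvRound(s_3, k_0) = 0xAFD

0xAFD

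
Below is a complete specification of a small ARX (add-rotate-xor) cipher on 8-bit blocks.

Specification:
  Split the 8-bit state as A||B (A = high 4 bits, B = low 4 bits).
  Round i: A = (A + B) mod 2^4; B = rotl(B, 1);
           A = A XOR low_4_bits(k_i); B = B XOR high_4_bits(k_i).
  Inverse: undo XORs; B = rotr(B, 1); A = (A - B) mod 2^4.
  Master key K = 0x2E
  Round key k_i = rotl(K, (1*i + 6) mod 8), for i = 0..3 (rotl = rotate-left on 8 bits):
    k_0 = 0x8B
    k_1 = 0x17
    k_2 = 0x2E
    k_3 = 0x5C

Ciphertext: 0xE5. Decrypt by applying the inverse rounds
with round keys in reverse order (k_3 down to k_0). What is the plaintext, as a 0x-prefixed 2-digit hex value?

s_0 = ciphertext = 0xE5
s_1 = InvRound(s_0, k_3) = 0x20
s_2 = InvRound(s_1, k_2) = 0xB1
s_3 = InvRound(s_2, k_1) = 0xC0
s_4 = InvRound(s_3, k_0) = 0x34

0x34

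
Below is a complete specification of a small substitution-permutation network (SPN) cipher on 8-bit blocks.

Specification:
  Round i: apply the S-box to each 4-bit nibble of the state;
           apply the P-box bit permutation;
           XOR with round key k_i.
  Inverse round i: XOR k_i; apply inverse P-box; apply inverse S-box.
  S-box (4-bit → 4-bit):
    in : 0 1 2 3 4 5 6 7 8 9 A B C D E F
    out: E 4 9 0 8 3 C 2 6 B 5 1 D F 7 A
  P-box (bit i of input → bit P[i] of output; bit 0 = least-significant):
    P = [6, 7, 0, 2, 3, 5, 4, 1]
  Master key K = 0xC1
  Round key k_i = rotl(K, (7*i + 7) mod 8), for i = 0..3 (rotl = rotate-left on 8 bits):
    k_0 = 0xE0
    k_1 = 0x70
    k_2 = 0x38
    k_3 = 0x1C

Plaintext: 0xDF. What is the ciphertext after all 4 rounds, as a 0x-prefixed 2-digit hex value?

0x23

s_0 = plaintext = 0xDF
s_1 = Round(s_0, k_0) = 0x5E
s_2 = Round(s_1, k_1) = 0x99
s_3 = Round(s_2, k_2) = 0xD6
s_4 = Round(s_3, k_3) = 0x23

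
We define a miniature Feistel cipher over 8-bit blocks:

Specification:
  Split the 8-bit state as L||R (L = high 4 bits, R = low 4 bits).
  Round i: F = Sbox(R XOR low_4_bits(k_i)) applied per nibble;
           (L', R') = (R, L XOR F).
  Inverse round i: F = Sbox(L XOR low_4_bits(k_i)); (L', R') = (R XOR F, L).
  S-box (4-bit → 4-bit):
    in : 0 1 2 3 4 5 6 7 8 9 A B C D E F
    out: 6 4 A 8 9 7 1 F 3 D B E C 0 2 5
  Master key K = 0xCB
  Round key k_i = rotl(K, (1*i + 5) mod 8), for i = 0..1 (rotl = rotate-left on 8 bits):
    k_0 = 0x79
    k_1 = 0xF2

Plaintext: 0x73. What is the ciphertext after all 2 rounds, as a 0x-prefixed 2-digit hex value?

s_0 = plaintext = 0x73
s_1 = Round(s_0, k_0) = 0x3C
s_2 = Round(s_1, k_1) = 0xC1

0xC1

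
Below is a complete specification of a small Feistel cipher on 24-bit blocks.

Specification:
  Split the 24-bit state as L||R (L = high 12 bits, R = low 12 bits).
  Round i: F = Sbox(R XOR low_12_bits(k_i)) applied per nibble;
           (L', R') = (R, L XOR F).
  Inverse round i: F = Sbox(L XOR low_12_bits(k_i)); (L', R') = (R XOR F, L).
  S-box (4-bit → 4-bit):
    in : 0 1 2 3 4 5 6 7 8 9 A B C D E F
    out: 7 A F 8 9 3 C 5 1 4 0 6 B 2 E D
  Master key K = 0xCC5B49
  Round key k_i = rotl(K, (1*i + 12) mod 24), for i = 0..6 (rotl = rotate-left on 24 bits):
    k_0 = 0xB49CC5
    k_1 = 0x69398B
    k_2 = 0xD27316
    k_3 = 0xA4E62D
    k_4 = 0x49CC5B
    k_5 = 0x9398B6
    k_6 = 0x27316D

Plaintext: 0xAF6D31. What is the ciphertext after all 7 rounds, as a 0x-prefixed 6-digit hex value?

0xE9F96F

s_0 = plaintext = 0xAF6D31
s_1 = Round(s_0, k_0) = 0xD3102F
s_2 = Round(s_1, k_1) = 0x02F938
s_3 = Round(s_2, k_2) = 0x9380D1
s_4 = Round(s_3, k_3) = 0x0D15E3
s_5 = Round(s_4, k_4) = 0x5E34B0
s_6 = Round(s_5, k_5) = 0x4B0E9F
s_7 = Round(s_6, k_6) = 0xE9F96F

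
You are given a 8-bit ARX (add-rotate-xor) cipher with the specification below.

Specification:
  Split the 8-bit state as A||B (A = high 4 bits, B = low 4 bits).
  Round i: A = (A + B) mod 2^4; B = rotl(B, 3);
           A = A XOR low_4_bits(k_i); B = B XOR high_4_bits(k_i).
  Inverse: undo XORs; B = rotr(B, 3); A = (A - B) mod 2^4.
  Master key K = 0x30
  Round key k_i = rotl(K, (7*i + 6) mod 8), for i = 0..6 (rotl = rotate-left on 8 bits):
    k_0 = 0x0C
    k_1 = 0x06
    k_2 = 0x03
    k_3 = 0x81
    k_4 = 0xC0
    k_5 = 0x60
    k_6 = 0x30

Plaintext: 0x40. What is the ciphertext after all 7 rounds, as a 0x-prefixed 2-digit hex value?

s_0 = plaintext = 0x40
s_1 = Round(s_0, k_0) = 0x80
s_2 = Round(s_1, k_1) = 0xE0
s_3 = Round(s_2, k_2) = 0xD0
s_4 = Round(s_3, k_3) = 0xC8
s_5 = Round(s_4, k_4) = 0x48
s_6 = Round(s_5, k_5) = 0xC2
s_7 = Round(s_6, k_6) = 0xE2

0xE2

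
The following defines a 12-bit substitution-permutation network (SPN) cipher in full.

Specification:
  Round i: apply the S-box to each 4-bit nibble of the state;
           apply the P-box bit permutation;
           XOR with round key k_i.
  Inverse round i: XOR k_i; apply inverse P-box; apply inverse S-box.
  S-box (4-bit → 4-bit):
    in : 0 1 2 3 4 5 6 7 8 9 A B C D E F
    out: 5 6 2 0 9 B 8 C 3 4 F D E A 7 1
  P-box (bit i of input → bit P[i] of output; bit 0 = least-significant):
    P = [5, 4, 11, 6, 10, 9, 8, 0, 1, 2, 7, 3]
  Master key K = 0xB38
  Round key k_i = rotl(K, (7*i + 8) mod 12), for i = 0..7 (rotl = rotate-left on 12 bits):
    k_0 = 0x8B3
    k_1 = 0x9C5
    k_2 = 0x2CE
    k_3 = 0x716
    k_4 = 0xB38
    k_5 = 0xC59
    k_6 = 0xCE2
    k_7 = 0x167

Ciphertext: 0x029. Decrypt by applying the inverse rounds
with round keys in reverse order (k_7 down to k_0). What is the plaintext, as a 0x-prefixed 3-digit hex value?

0x37E

s_0 = ciphertext = 0x029
s_1 = InvRound(s_0, k_7) = 0x596
s_2 = InvRound(s_1, k_6) = 0x29A
s_3 = InvRound(s_2, k_5) = 0x057
s_4 = InvRound(s_3, k_4) = 0x5CB
s_5 = InvRound(s_4, k_3) = 0xCDD
s_6 = InvRound(s_5, k_2) = 0xF51
s_7 = InvRound(s_6, k_1) = 0x182
s_8 = InvRound(s_7, k_0) = 0x37E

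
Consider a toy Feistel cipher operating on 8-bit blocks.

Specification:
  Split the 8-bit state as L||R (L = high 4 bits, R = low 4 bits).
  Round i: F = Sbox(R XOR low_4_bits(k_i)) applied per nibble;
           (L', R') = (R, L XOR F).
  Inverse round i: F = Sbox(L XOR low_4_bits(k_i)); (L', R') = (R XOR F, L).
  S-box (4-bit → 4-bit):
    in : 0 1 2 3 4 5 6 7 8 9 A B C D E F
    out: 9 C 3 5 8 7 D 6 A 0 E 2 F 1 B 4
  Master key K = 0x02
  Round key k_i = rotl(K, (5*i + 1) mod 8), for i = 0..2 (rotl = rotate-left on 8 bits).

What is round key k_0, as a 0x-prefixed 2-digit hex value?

K = 0x02
k_0 = rotl(K, (5*0+1) mod 8) = rotl(K, 1) = 0x04

0x04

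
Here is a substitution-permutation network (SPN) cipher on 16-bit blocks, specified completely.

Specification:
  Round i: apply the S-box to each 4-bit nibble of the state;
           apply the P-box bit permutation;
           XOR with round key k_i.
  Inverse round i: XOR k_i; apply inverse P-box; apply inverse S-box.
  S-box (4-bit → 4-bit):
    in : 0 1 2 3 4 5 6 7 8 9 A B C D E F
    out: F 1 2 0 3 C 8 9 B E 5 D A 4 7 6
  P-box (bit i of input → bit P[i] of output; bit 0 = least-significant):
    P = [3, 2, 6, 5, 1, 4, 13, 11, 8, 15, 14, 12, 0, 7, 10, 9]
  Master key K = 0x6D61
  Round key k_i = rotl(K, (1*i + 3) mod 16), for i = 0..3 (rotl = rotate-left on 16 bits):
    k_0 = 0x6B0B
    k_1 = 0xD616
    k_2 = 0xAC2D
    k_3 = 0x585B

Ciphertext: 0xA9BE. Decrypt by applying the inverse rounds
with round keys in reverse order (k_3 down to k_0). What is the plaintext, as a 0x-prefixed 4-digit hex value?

0x8308

s_0 = ciphertext = 0xA9BE
s_1 = InvRound(s_0, k_3) = 0x40D9
s_2 = InvRound(s_1, k_2) = 0xFF99
s_3 = InvRound(s_2, k_1) = 0x41B4
s_4 = InvRound(s_3, k_0) = 0x8308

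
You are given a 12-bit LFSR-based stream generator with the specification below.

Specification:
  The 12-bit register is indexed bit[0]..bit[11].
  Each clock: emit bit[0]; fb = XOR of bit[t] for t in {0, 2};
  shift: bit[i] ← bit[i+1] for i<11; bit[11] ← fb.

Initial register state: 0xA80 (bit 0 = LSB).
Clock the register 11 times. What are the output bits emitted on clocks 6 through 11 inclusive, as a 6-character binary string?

001010

reg_0 = 0xA80
clock 1: out=0, reg = 0x540
clock 2: out=0, reg = 0x2A0
clock 3: out=0, reg = 0x150
clock 4: out=0, reg = 0x0A8
clock 5: out=0, reg = 0x054
clock 6: out=0, reg = 0x82A
clock 7: out=0, reg = 0x415
clock 8: out=1, reg = 0x20A
clock 9: out=0, reg = 0x105
clock 10: out=1, reg = 0x082
clock 11: out=0, reg = 0x041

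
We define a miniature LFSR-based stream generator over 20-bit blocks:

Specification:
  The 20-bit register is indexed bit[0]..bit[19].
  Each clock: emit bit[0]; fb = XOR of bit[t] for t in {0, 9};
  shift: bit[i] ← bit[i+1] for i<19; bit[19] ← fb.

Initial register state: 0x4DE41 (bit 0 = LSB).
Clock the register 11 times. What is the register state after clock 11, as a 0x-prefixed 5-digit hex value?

0x85C9B

reg_0 = 0x4DE41
clock 1: out=1, reg = 0x26F20
clock 2: out=0, reg = 0x93790
clock 3: out=0, reg = 0xC9BC8
clock 4: out=0, reg = 0xE4DE4
clock 5: out=0, reg = 0x726F2
clock 6: out=0, reg = 0xB9379
clock 7: out=1, reg = 0x5C9BC
clock 8: out=0, reg = 0x2E4DE
clock 9: out=0, reg = 0x1726F
clock 10: out=1, reg = 0x0B937
clock 11: out=1, reg = 0x85C9B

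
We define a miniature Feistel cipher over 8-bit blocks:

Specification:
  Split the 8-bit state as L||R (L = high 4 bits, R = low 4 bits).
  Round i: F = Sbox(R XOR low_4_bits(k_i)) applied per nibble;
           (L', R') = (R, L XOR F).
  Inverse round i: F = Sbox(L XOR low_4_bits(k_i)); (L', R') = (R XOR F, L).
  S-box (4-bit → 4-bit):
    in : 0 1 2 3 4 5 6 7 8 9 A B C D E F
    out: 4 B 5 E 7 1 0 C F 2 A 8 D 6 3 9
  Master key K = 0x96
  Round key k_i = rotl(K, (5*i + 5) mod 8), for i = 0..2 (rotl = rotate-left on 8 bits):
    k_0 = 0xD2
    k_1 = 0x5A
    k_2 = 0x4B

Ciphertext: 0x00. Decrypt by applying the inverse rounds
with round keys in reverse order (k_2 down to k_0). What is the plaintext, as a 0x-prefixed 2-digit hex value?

s_0 = ciphertext = 0x00
s_1 = InvRound(s_0, k_2) = 0x80
s_2 = InvRound(s_1, k_1) = 0x58
s_3 = InvRound(s_2, k_0) = 0x45

0x45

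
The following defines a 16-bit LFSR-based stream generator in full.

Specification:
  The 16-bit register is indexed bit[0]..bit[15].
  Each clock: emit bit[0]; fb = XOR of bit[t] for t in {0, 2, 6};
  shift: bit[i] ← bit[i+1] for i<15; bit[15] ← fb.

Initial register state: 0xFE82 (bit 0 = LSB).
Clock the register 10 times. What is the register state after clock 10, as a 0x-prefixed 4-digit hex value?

0xB63F

reg_0 = 0xFE82
clock 1: out=0, reg = 0x7F41
clock 2: out=1, reg = 0x3FA0
clock 3: out=0, reg = 0x1FD0
clock 4: out=0, reg = 0x8FE8
clock 5: out=0, reg = 0xC7F4
clock 6: out=0, reg = 0x63FA
clock 7: out=0, reg = 0xB1FD
clock 8: out=1, reg = 0xD8FE
clock 9: out=0, reg = 0x6C7F
clock 10: out=1, reg = 0xB63F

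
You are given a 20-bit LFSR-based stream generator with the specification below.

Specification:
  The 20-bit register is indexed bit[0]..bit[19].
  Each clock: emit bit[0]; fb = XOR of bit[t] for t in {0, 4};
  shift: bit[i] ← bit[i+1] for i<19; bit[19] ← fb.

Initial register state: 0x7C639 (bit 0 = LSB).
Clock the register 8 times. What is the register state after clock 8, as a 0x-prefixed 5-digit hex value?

0x5A7C6

reg_0 = 0x7C639
clock 1: out=1, reg = 0x3E31C
clock 2: out=0, reg = 0x9F18E
clock 3: out=0, reg = 0x4F8C7
clock 4: out=1, reg = 0xA7C63
clock 5: out=1, reg = 0xD3E31
clock 6: out=1, reg = 0x69F18
clock 7: out=0, reg = 0xB4F8C
clock 8: out=0, reg = 0x5A7C6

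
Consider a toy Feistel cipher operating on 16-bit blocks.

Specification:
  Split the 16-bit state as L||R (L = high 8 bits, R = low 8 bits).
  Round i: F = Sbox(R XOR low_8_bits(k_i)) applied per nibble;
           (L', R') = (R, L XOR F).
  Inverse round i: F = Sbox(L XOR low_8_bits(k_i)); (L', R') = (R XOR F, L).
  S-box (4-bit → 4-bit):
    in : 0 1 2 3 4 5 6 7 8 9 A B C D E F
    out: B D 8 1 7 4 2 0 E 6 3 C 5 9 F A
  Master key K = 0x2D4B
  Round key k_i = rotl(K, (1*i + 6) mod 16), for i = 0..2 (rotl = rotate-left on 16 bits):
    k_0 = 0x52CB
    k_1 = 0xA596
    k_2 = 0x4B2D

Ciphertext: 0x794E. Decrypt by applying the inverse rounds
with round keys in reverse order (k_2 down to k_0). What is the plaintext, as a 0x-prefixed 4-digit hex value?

0x9713

s_0 = ciphertext = 0x794E
s_1 = InvRound(s_0, k_2) = 0x0979
s_2 = InvRound(s_1, k_1) = 0x1309
s_3 = InvRound(s_2, k_0) = 0x9713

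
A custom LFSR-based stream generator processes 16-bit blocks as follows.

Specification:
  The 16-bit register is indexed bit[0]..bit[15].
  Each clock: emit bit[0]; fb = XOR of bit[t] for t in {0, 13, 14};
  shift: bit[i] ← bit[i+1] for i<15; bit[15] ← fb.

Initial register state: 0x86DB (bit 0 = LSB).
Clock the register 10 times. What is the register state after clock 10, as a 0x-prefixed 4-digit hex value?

0x8461

reg_0 = 0x86DB
clock 1: out=1, reg = 0xC36D
clock 2: out=1, reg = 0x61B6
clock 3: out=0, reg = 0x30DB
clock 4: out=1, reg = 0x186D
clock 5: out=1, reg = 0x8C36
clock 6: out=0, reg = 0x461B
clock 7: out=1, reg = 0x230D
clock 8: out=1, reg = 0x1186
clock 9: out=0, reg = 0x08C3
clock 10: out=1, reg = 0x8461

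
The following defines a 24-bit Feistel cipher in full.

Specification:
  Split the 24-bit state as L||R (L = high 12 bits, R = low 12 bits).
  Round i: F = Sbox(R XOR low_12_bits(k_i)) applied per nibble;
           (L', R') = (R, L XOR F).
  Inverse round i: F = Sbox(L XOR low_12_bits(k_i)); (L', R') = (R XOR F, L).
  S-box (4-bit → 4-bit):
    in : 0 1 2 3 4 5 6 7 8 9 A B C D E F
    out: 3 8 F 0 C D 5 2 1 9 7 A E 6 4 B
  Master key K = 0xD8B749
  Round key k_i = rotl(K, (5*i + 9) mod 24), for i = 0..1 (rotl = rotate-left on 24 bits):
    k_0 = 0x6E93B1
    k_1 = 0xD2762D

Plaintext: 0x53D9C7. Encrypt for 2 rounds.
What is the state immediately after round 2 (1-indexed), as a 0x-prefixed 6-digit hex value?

0x2185CA

s_0 = plaintext = 0x53D9C7
s_1 = Round(s_0, k_0) = 0x9C7218
s_2 = Round(s_1, k_1) = 0x2185CA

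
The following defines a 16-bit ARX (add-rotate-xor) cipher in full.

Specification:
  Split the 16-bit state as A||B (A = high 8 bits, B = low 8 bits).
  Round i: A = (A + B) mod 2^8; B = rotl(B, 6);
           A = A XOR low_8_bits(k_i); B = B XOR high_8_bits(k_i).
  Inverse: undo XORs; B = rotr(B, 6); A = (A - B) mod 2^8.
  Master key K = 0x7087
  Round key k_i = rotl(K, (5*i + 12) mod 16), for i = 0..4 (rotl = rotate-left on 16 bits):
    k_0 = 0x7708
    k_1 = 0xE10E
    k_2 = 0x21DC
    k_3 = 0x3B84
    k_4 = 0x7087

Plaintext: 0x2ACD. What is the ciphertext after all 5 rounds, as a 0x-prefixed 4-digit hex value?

0xCC2F

s_0 = plaintext = 0x2ACD
s_1 = Round(s_0, k_0) = 0xFF04
s_2 = Round(s_1, k_1) = 0x0DE0
s_3 = Round(s_2, k_2) = 0x3119
s_4 = Round(s_3, k_3) = 0xCE7D
s_5 = Round(s_4, k_4) = 0xCC2F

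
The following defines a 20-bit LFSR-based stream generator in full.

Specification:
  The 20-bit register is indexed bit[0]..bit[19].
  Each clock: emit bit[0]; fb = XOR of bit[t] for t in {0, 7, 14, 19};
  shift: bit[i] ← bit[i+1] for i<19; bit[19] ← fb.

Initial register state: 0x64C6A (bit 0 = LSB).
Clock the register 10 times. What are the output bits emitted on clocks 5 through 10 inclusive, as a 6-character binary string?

011000

reg_0 = 0x64C6A
clock 1: out=0, reg = 0xB2635
clock 2: out=1, reg = 0x5931A
clock 3: out=0, reg = 0x2C98D
clock 4: out=1, reg = 0x964C6
clock 5: out=0, reg = 0xCB263
clock 6: out=1, reg = 0x65931
clock 7: out=1, reg = 0x32C98
clock 8: out=0, reg = 0x9964C
clock 9: out=0, reg = 0xCCB26
clock 10: out=0, reg = 0x66593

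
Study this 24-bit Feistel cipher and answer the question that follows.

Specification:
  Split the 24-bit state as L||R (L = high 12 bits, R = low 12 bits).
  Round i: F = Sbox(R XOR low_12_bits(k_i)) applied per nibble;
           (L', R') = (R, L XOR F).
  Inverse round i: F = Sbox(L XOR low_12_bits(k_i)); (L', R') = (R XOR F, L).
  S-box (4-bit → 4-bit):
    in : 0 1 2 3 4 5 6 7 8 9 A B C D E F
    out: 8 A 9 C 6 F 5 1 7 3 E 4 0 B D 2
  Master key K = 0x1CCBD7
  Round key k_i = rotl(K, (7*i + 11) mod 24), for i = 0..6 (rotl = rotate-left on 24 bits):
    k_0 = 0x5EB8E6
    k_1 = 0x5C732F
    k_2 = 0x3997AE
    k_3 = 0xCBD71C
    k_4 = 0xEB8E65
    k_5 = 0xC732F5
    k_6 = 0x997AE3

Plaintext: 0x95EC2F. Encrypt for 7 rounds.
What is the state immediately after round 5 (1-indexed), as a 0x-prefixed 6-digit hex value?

0xC2320F

s_0 = plaintext = 0x95EC2F
s_1 = Round(s_0, k_0) = 0xC2FF5D
s_2 = Round(s_1, k_1) = 0xF5DC36
s_3 = Round(s_2, k_2) = 0xC36B6A
s_4 = Round(s_3, k_3) = 0xB6AC23
s_5 = Round(s_4, k_4) = 0xC2320F
s_6 = Round(s_5, k_5) = 0x20F40D
s_7 = Round(s_6, k_6) = 0x40DFD2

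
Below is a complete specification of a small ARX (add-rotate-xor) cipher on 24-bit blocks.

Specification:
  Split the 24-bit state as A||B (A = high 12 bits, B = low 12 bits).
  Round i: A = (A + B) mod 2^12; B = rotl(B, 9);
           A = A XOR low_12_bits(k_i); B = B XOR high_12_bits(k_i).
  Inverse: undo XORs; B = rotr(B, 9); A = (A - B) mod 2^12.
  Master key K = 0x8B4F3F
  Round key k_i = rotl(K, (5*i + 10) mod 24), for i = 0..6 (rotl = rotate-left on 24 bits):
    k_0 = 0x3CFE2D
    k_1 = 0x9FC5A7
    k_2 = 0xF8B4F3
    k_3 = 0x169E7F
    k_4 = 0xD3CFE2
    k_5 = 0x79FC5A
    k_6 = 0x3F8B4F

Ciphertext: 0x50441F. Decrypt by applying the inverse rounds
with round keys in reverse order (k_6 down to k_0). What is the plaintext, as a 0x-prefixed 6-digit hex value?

s_0 = ciphertext = 0x50441F
s_1 = InvRound(s_0, k_6) = 0xF10F3B
s_2 = InvRound(s_1, k_5) = 0xE26524
s_3 = InvRound(s_2, k_4) = 0x1000C4
s_4 = InvRound(s_3, k_3) = 0x217D68
s_5 = InvRound(s_4, k_2) = 0xFCB719
s_6 = InvRound(s_5, k_1) = 0x33D72F
s_7 = InvRound(s_6, k_0) = 0x60E702

0x60E702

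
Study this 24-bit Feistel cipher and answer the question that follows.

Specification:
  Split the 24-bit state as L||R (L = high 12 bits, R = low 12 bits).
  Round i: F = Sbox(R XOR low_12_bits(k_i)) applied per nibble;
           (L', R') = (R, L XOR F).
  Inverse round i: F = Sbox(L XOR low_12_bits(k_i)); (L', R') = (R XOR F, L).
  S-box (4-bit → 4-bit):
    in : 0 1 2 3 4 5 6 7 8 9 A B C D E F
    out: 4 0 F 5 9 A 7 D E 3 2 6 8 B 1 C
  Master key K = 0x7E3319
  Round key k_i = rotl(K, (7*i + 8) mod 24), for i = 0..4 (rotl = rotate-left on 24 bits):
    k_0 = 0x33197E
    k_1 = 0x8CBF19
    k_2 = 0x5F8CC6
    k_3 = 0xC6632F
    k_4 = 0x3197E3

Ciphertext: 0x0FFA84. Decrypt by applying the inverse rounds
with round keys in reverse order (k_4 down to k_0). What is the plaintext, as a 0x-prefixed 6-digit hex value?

0x1B86E1

s_0 = ciphertext = 0x0FFA84
s_1 = InvRound(s_0, k_4) = 0x78C0FF
s_2 = InvRound(s_1, k_3) = 0x9DA78C
s_3 = InvRound(s_2, k_2) = 0xD849DA
s_4 = InvRound(s_3, k_1) = 0x6E1D84
s_5 = InvRound(s_4, k_0) = 0x1B86E1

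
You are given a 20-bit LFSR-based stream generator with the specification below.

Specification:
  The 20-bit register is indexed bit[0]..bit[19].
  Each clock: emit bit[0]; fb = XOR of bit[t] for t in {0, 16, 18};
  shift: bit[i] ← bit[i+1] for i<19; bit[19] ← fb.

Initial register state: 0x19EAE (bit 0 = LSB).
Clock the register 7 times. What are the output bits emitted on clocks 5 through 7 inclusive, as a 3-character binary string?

010

reg_0 = 0x19EAE
clock 1: out=0, reg = 0x8CF57
clock 2: out=1, reg = 0xC67AB
clock 3: out=1, reg = 0x633D5
clock 4: out=1, reg = 0x319EA
clock 5: out=0, reg = 0x98CF5
clock 6: out=1, reg = 0x4C67A
clock 7: out=0, reg = 0xA633D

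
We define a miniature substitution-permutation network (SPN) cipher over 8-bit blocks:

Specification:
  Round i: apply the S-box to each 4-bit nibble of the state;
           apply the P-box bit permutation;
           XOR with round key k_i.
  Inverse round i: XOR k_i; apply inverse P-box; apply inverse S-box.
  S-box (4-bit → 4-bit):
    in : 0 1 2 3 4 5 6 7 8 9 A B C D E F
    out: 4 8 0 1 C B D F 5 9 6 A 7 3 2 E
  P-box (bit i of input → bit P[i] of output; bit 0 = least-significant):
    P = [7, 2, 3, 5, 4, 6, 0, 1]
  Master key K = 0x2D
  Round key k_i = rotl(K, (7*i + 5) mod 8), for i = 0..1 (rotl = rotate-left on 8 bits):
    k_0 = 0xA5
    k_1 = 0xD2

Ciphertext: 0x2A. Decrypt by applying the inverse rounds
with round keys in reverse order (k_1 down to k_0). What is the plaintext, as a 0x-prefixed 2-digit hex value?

s_0 = ciphertext = 0x2A
s_1 = InvRound(s_0, k_1) = 0xD6
s_2 = InvRound(s_1, k_0) = 0x71

0x71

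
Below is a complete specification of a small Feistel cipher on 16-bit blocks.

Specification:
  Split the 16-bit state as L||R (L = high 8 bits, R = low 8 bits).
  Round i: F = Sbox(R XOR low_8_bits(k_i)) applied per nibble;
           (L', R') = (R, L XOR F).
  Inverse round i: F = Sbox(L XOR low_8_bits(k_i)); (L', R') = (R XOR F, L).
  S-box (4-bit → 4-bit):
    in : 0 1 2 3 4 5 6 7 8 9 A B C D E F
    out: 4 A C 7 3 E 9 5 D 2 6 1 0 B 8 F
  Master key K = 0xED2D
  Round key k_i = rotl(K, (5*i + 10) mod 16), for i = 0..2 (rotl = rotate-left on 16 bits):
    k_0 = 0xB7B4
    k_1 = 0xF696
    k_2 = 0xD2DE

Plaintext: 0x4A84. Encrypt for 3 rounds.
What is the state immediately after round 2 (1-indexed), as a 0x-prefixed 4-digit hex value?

s_0 = plaintext = 0x4A84
s_1 = Round(s_0, k_0) = 0x843E
s_2 = Round(s_1, k_1) = 0x3EE9
s_3 = Round(s_2, k_2) = 0xE94B

0x3EE9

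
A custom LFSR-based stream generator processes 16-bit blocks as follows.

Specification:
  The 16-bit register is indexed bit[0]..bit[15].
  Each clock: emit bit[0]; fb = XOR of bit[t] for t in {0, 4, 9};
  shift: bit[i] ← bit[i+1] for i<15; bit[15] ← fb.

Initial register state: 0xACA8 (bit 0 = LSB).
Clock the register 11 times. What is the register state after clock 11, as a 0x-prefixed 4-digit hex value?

0x8695

reg_0 = 0xACA8
clock 1: out=0, reg = 0x5654
clock 2: out=0, reg = 0x2B2A
clock 3: out=0, reg = 0x9595
clock 4: out=1, reg = 0x4ACA
clock 5: out=0, reg = 0xA565
clock 6: out=1, reg = 0xD2B2
clock 7: out=0, reg = 0x6959
clock 8: out=1, reg = 0x34AC
clock 9: out=0, reg = 0x1A56
clock 10: out=0, reg = 0x0D2B
clock 11: out=1, reg = 0x8695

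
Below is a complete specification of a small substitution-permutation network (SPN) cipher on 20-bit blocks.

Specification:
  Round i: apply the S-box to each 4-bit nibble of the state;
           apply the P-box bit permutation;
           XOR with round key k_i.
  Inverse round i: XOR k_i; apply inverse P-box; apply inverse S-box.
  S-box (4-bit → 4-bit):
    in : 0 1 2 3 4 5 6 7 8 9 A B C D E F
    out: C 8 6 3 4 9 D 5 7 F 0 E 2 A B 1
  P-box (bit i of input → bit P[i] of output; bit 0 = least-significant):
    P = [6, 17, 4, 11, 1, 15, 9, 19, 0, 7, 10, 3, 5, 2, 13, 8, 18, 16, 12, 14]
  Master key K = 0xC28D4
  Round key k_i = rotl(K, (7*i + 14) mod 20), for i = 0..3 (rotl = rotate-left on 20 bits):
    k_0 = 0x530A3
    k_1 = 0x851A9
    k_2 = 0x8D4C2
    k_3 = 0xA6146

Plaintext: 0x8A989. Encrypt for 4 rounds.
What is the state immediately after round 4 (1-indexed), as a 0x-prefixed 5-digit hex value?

0x33D4D

s_0 = plaintext = 0x8A989
s_1 = Round(s_0, k_0) = 0x2AE78
s_2 = Round(s_1, k_1) = 0xB4372
s_3 = Round(s_2, k_2) = 0xBA651
s_4 = Round(s_3, k_3) = 0x33D4D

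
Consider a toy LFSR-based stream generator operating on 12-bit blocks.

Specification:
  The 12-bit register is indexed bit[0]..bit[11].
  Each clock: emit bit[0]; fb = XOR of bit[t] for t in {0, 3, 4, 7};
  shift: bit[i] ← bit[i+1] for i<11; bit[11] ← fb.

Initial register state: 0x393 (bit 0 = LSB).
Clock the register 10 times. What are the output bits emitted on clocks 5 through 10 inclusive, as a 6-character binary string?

100111

reg_0 = 0x393
clock 1: out=1, reg = 0x9C9
clock 2: out=1, reg = 0xCE4
clock 3: out=0, reg = 0xE72
clock 4: out=0, reg = 0xF39
clock 5: out=1, reg = 0xF9C
clock 6: out=0, reg = 0xFCE
clock 7: out=0, reg = 0x7E7
clock 8: out=1, reg = 0x3F3
clock 9: out=1, reg = 0x9F9
clock 10: out=1, reg = 0x4FC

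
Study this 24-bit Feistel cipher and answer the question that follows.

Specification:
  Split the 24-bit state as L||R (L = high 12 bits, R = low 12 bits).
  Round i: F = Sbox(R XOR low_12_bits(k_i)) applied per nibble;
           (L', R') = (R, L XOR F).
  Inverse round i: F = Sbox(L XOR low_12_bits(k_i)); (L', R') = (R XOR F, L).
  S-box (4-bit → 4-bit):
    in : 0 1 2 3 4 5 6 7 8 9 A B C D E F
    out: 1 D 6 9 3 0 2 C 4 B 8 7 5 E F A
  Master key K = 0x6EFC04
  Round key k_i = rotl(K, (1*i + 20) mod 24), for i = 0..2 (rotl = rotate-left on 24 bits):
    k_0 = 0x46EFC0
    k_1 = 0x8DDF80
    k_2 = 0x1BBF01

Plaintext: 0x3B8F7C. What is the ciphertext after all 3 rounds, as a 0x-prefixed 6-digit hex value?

0x142DF4

s_0 = plaintext = 0x3B8F7C
s_1 = Round(s_0, k_0) = 0xF7C2CD
s_2 = Round(s_1, k_1) = 0x2CD142
s_3 = Round(s_2, k_2) = 0x142DF4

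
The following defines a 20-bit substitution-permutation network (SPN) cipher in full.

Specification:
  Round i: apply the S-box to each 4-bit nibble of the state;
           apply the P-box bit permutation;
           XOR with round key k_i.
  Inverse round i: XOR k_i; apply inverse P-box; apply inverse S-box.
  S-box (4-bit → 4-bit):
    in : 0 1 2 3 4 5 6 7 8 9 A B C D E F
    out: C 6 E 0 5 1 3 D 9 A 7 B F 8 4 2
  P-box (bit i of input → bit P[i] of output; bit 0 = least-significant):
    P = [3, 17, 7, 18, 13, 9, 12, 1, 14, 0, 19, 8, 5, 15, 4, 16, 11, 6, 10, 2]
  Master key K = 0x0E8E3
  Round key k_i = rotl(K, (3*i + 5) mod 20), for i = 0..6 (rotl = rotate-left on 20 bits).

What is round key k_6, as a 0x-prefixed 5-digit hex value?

0x74718

K = 0x0E8E3
k_0 = rotl(K, (3*0+5) mod 20) = rotl(K, 5) = 0xD1C61
k_1 = rotl(K, (3*1+5) mod 20) = rotl(K, 8) = 0x8E30E
k_2 = rotl(K, (3*2+5) mod 20) = rotl(K, 11) = 0x71874
k_3 = rotl(K, (3*3+5) mod 20) = rotl(K, 14) = 0x8C3A3
k_4 = rotl(K, (3*4+5) mod 20) = rotl(K, 17) = 0x61D1C
k_5 = rotl(K, (3*5+5) mod 20) = rotl(K, 0) = 0x0E8E3
k_6 = rotl(K, (3*6+5) mod 20) = rotl(K, 3) = 0x74718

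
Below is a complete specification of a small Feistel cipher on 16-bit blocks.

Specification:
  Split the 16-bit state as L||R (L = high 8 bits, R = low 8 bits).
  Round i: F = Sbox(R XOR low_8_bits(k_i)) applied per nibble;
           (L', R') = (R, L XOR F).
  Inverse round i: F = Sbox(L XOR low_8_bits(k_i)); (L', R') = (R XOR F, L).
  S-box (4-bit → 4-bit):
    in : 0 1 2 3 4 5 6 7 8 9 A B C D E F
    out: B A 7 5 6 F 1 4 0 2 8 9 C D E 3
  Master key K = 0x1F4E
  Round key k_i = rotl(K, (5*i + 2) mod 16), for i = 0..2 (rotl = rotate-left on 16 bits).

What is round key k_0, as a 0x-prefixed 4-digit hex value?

K = 0x1F4E
k_0 = rotl(K, (5*0+2) mod 16) = rotl(K, 2) = 0x7D38

0x7D38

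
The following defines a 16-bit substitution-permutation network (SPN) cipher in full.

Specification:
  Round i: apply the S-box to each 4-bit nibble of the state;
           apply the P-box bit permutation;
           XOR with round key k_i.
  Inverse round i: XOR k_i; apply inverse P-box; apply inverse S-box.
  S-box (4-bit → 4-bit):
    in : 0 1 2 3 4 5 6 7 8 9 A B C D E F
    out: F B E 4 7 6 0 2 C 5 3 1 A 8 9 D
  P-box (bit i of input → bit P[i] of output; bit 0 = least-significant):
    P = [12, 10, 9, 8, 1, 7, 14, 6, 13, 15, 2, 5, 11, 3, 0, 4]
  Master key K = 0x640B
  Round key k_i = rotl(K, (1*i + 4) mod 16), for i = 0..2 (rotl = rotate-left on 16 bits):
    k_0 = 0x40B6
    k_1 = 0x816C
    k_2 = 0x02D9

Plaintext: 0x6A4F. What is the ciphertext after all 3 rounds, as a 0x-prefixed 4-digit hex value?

0x21ED

s_0 = plaintext = 0x6A4F
s_1 = Round(s_0, k_0) = 0xB334
s_2 = Round(s_1, k_1) = 0xDF68
s_3 = Round(s_2, k_2) = 0x21ED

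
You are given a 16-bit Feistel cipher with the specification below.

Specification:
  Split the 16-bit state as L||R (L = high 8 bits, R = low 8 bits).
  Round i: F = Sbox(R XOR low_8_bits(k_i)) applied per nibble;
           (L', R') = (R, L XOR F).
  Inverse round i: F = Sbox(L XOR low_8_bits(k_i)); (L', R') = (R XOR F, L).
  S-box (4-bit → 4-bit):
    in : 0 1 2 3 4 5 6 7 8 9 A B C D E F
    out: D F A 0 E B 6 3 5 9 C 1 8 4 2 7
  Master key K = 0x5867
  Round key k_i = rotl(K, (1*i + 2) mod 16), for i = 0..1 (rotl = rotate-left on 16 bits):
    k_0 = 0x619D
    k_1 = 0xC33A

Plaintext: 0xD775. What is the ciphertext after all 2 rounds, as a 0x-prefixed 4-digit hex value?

0xF2F0

s_0 = plaintext = 0xD775
s_1 = Round(s_0, k_0) = 0x75F2
s_2 = Round(s_1, k_1) = 0xF2F0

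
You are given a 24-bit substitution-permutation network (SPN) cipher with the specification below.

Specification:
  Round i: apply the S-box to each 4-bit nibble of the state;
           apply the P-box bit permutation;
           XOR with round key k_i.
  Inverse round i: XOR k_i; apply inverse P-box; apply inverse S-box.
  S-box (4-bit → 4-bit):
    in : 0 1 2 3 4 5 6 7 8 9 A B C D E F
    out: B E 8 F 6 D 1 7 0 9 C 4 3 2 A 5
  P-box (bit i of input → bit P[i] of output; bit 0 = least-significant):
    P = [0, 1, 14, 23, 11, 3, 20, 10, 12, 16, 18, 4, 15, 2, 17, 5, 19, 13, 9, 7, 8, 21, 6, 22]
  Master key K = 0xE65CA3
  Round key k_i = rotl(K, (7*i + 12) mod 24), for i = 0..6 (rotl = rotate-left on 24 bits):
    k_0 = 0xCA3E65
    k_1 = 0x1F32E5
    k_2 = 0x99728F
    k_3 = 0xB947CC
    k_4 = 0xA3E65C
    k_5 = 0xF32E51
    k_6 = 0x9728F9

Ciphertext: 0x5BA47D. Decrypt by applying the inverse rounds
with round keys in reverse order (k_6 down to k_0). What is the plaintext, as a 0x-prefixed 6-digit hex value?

0x750346

s_0 = ciphertext = 0x5BA47D
s_1 = InvRound(s_0, k_6) = 0x29CB92
s_2 = InvRound(s_1, k_5) = 0x50F8A3
s_3 = InvRound(s_2, k_4) = 0x1A1030
s_4 = InvRound(s_3, k_3) = 0x7A10EA
s_5 = InvRound(s_4, k_2) = 0x141D85
s_6 = InvRound(s_5, k_1) = 0xF7AD98
s_7 = InvRound(s_6, k_0) = 0x750346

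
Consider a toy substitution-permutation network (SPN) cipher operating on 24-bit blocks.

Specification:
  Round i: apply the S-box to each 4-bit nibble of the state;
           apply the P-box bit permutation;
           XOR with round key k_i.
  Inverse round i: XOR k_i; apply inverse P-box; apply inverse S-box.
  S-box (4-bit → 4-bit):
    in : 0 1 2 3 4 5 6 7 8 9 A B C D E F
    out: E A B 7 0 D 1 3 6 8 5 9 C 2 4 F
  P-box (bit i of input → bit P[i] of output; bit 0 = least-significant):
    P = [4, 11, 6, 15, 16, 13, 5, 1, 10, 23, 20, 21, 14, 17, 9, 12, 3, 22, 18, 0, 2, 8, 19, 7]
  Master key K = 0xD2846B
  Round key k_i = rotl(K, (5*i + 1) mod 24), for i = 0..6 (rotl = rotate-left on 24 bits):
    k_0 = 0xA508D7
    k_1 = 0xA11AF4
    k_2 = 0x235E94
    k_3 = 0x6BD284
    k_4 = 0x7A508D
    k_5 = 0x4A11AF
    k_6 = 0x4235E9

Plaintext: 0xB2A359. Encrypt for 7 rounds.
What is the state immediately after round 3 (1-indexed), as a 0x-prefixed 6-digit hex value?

s_0 = plaintext = 0xB2A359
s_1 = Round(s_0, k_0) = 0x74CE78
s_2 = Round(s_1, k_1) = 0xB021B0
s_3 = Round(s_2, k_2) = 0xC48653
s_4 = Round(s_3, k_3) = 0x60DC76
s_5 = Round(s_4, k_4) = 0x0D7098
s_6 = Round(s_5, k_5) = 0xB0586D
s_7 = Round(s_6, k_6) = 0x976F6C

0xC48653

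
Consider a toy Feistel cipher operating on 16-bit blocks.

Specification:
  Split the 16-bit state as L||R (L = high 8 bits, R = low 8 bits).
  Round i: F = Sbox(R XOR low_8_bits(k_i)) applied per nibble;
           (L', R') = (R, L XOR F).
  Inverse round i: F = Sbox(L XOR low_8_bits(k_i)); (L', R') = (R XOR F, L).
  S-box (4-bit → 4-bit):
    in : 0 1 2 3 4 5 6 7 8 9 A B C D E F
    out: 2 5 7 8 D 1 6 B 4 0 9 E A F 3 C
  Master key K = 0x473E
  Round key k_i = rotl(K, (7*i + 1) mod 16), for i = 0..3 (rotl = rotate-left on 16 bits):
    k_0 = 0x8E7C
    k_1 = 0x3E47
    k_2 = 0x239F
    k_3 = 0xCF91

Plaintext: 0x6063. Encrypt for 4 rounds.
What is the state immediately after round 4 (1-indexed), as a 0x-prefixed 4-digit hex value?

0xEB64

s_0 = plaintext = 0x6063
s_1 = Round(s_0, k_0) = 0x633C
s_2 = Round(s_1, k_1) = 0x3CDD
s_3 = Round(s_2, k_2) = 0xDDEB
s_4 = Round(s_3, k_3) = 0xEB64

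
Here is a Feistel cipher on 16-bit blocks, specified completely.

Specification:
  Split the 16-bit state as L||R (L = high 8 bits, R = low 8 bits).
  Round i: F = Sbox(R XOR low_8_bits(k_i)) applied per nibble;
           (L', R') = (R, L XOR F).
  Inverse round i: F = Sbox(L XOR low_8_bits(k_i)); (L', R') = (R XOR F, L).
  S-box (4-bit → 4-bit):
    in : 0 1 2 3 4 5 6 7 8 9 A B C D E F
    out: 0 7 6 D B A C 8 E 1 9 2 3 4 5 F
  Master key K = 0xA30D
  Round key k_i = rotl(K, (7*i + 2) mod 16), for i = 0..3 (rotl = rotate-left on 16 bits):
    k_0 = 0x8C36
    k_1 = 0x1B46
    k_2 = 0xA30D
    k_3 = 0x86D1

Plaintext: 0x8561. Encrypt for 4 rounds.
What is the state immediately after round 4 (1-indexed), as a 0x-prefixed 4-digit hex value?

s_0 = plaintext = 0x8561
s_1 = Round(s_0, k_0) = 0x612D
s_2 = Round(s_1, k_1) = 0x2DA3
s_3 = Round(s_2, k_2) = 0xA3B8
s_4 = Round(s_3, k_3) = 0xB862

0xB862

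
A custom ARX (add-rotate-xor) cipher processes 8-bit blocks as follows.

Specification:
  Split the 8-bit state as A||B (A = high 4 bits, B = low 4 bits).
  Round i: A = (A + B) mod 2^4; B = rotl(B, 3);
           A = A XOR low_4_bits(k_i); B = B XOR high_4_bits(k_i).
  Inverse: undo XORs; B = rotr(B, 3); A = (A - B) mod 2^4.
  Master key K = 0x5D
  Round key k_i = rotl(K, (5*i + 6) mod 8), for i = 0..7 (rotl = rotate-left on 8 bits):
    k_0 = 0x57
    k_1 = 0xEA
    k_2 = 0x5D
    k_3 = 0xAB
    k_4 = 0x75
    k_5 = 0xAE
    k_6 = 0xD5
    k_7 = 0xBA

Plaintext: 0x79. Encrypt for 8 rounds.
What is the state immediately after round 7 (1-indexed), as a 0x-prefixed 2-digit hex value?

0xE4

s_0 = plaintext = 0x79
s_1 = Round(s_0, k_0) = 0x79
s_2 = Round(s_1, k_1) = 0xA2
s_3 = Round(s_2, k_2) = 0x14
s_4 = Round(s_3, k_3) = 0xE8
s_5 = Round(s_4, k_4) = 0x33
s_6 = Round(s_5, k_5) = 0x83
s_7 = Round(s_6, k_6) = 0xE4
s_8 = Round(s_7, k_7) = 0x89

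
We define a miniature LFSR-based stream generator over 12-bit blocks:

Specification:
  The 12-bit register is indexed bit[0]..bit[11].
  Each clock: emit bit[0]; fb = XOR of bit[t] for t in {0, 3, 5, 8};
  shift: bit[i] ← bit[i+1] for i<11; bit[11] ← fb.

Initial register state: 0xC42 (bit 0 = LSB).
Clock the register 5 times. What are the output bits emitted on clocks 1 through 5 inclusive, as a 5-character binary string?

reg_0 = 0xC42
clock 1: out=0, reg = 0x621
clock 2: out=1, reg = 0x310
clock 3: out=0, reg = 0x988
clock 4: out=0, reg = 0x4C4
clock 5: out=0, reg = 0x262

01000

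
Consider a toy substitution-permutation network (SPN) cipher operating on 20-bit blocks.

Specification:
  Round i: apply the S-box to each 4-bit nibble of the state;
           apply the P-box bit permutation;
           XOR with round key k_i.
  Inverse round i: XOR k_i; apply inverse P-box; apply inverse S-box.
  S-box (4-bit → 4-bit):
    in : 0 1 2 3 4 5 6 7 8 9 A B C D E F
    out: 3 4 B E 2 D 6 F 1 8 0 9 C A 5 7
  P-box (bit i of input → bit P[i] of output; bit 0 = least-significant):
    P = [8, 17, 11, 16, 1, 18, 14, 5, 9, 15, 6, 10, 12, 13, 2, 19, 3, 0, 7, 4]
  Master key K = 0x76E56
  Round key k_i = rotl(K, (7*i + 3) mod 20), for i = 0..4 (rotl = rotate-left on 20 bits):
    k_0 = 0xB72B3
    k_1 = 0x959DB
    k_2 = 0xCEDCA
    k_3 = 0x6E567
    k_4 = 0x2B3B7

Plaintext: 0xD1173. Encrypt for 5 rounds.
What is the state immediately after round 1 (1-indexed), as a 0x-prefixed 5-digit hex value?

0xC3AC4

s_0 = plaintext = 0xD1173
s_1 = Round(s_0, k_0) = 0xC3AC4
s_2 = Round(s_1, k_1) = 0x3396F
s_3 = Round(s_2, k_2) = 0x2805F
s_4 = Round(s_3, k_3) = 0x43E5C
s_5 = Round(s_4, k_4) = 0xBD9D0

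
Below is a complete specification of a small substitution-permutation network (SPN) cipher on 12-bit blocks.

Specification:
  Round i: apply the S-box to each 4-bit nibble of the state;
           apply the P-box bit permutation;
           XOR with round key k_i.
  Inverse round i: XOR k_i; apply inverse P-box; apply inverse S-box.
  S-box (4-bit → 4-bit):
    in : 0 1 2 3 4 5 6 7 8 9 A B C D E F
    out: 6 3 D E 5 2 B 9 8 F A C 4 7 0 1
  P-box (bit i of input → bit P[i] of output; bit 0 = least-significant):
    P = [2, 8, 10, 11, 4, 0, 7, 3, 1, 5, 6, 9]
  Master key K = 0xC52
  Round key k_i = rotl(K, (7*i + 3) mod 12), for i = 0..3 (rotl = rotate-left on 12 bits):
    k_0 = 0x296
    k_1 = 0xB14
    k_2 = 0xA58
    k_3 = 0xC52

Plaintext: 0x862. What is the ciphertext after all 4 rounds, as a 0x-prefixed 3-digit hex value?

s_0 = plaintext = 0x862
s_1 = Round(s_0, k_0) = 0xC8B
s_2 = Round(s_1, k_1) = 0x75C
s_3 = Round(s_2, k_2) = 0xC5B
s_4 = Round(s_3, k_3) = 0x013

0x013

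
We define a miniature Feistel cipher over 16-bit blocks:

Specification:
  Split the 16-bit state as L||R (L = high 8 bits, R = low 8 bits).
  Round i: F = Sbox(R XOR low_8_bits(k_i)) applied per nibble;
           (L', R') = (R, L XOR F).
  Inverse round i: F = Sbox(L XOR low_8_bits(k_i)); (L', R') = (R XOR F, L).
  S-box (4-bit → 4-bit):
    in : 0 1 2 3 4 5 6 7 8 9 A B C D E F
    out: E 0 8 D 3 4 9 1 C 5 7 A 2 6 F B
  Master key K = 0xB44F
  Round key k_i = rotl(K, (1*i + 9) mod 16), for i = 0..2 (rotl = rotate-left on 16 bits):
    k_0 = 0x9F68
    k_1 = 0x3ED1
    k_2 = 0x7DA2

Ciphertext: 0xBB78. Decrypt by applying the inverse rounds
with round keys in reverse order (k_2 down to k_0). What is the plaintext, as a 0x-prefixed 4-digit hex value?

s_0 = ciphertext = 0xBB78
s_1 = InvRound(s_0, k_2) = 0x7DBB
s_2 = InvRound(s_1, k_1) = 0xC97D
s_3 = InvRound(s_2, k_0) = 0x0DC9

0x0DC9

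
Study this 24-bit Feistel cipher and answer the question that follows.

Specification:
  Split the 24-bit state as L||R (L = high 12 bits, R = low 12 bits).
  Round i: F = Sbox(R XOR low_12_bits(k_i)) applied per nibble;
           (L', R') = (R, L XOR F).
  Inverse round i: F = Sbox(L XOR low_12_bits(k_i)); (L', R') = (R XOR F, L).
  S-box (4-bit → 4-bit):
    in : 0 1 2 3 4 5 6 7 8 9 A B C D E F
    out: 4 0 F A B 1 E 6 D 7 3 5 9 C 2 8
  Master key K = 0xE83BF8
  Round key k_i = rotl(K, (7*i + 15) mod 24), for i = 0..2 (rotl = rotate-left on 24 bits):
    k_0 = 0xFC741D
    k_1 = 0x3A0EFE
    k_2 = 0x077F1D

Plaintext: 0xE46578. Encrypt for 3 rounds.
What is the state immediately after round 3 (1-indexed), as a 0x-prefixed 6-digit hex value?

0x16FCC8

s_0 = plaintext = 0xE46578
s_1 = Round(s_0, k_0) = 0x578EA7
s_2 = Round(s_1, k_1) = 0xEA716F
s_3 = Round(s_2, k_2) = 0x16FCC8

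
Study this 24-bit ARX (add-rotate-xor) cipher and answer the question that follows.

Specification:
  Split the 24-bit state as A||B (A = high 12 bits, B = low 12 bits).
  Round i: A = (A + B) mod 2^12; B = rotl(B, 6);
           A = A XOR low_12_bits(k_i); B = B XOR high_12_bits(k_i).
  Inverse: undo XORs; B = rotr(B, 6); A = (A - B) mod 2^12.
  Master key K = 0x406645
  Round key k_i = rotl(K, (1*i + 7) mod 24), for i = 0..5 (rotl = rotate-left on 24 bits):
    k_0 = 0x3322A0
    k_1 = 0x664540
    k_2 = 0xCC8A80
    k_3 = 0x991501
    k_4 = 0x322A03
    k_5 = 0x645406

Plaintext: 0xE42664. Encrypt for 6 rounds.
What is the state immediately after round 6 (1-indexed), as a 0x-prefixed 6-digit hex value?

0xC639E7

s_0 = plaintext = 0xE42664
s_1 = Round(s_0, k_0) = 0x606A2B
s_2 = Round(s_1, k_1) = 0x571C8C
s_3 = Round(s_2, k_2) = 0xB7DFFA
s_4 = Round(s_3, k_3) = 0xE7672E
s_5 = Round(s_4, k_4) = 0xFA78BE
s_6 = Round(s_5, k_5) = 0xC639E7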